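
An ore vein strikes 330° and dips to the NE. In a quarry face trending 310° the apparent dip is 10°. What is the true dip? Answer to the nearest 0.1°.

The section is 20° from the strike.
tan δ = tan α / sin β = tan 10° / sin 20° = 0.1763 / 0.3420 = 0.5155
true dip = arctan 0.5155 = 27.27°

27.3°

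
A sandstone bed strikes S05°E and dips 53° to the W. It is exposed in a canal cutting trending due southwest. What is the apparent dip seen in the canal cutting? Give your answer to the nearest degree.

Angle between strike (S05°E) and section (due southwest): β = 50°.
tan α = tan 53° × sin 50° = 1.3270 × 0.7660 = 1.0166
α = arctan(1.0166) = 45.47°

45°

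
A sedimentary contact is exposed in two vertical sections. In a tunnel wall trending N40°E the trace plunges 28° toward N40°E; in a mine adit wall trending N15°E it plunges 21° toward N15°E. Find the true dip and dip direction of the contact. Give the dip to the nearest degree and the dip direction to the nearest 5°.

The two traces are lines in the plane: v₁ = (sin 40°·cos 28°, cos 40°·cos 28°, −sin 28°), v₂ = (sin 15°·cos 21°, cos 15°·cos 21°, −sin 21°).
Cross product v₁ × v₂ gives the pole to the plane: n ∝ (0.181, 0.090, 0.348).
Dip δ = arctan(|n_h|/n_z) = arctan(0.202/0.348) = 30.1°.
The horizontal component of n points toward azimuth atan2(n_x, n_y) = 64°, the dip direction.

true dip 30°, dip direction 065°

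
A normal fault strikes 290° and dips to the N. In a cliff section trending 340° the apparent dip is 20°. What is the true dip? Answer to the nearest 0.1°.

25.4°

β = acute angle between strike 290° and section 340° = 50°.
tan δ = tan α / sin β = tan 20° / sin 50° = 0.3640 / 0.7660 = 0.4751
δ = arctan(0.4751) = 25.41°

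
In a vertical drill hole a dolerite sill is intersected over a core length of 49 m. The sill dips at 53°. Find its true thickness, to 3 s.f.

29.5 m

True thickness t = h · cos(dip) = 49 × cos 53°
t = 49 × 0.6018 = 29.489 m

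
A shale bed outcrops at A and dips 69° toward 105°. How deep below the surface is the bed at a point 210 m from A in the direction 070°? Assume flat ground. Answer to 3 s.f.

448 m

The hole lies 35° from the dip direction, so the down-dip offset is 210 × cos 35° = 172.02 m.
Depth = down-dip offset × tan(dip) = 172.02 × tan 69° = 172.02 × 2.6051
Depth = 448.13 m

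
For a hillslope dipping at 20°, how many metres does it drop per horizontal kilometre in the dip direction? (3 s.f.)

364 m

drop per km = 1000 × tan 20° = 1000 × 0.3640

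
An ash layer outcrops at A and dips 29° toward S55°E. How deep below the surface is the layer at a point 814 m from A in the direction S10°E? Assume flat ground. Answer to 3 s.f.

319 m

The hole lies 45° from the dip direction, so the down-dip offset is 814 × cos 45° = 575.58 m.
Depth = down-dip offset × tan(dip) = 575.58 × tan 29° = 575.58 × 0.5543
Depth = 319.05 m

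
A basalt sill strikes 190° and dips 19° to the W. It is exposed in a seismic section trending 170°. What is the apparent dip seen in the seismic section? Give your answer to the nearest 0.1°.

The section lies 20° from the strike.
tan α = tan 19° × sin 20° = 0.3443 × 0.3420 = 0.1178
apparent dip = arctan 0.1178 = 6.72°

6.7°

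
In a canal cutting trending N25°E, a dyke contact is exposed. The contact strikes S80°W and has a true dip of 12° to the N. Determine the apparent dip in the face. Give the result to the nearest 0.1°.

Angle between strike (S80°W) and section (N25°E): β = 55°.
tan(apparent dip) = tan 12° · sin 55° = 0.1741
apparent dip = arctan 0.1741 = 9.88°

9.9°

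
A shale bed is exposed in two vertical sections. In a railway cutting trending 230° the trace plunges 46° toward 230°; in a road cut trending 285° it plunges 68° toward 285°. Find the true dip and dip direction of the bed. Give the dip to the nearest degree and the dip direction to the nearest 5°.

true dip 68°, dip direction 295°

Each apparent-dip line lies in the plane. As unit vectors (x east, y north, z up), v₁ plunges 46°→230° and v₂ plunges 68°→285°.
n = v₁ × v₂ = (-0.484, 0.233, 0.213) (taken with n_z > 0).
Dip δ = arctan(|n_h|/n_z) = arctan(0.537/0.213) = 68.3°.
Dip direction = atan2(-0.484, 0.233) = 296° (azimuth of n's horizontal projection).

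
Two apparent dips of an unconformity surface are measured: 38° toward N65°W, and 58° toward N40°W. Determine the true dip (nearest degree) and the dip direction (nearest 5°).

Represent each trace as a vector plunging at its apparent dip toward its trend (east-north-up frame): v₁ = (-0.714, 0.333, -0.616), v₂ = (-0.341, 0.406, -0.848).
Cross product v₁ × v₂ gives the pole to the plane: n ∝ (0.033, 0.396, 0.176).
tan δ = √(n_x²+n_y²)/n_z = 0.397/0.176, so δ = 66.0°.
Dip direction = azimuth of (n_x, n_y) = atan2(0.033, 0.396) = 5°.

true dip 66°, dip direction 005°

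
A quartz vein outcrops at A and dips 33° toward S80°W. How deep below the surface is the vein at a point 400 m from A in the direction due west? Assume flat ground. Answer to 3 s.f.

256 m

The hole lies 10° from the dip direction, so the down-dip offset is 400 × cos 10° = 393.92 m.
Depth = down-dip offset × tan(dip) = 393.92 × tan 33° = 393.92 × 0.6494
Depth = 255.82 m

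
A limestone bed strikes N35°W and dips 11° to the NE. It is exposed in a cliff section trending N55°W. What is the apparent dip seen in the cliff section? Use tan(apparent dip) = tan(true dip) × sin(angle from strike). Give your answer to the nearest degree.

The section lies 20° from the strike.
tan α = tan 11° × sin 20° = 0.1944 × 0.3420 = 0.0665
apparent dip = arctan 0.0665 = 3.80°

4°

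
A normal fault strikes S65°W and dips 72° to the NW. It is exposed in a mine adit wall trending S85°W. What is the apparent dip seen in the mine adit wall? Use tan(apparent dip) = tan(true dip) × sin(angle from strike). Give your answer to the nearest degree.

Angle between strike (S65°W) and section (S85°W): β = 20°.
tan α = tan 72° × sin 20° = 3.0777 × 0.3420 = 1.0526
α = arctan(1.0526) = 46.47°

46°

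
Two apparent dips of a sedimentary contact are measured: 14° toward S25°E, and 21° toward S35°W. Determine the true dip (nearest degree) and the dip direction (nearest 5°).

true dip 21°, dip direction 205°

Represent each trace as a vector plunging at its apparent dip toward its trend (east-north-up frame): v₁ = (0.410, -0.879, -0.242), v₂ = (-0.535, -0.765, -0.358).
The plane normal is n = v₁ × v₂ ∝ (-0.130, -0.276, 0.784).
Dip δ = arctan(|n_h|/n_z) = arctan(0.306/0.784) = 21.3°.
The horizontal component of n points toward azimuth atan2(n_x, n_y) = 205°, the dip direction.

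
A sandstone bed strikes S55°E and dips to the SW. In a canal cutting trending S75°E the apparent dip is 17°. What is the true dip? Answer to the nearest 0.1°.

The section is 20° from the strike.
tan δ = tan α / sin β = tan 17° / sin 20° = 0.3057 / 0.3420 = 0.8939
δ = arctan(0.8939) = 41.79°

41.8°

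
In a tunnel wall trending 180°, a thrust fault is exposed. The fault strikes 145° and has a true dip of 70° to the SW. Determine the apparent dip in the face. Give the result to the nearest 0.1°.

57.6°

The section lies 35° from the strike.
tan(apparent dip) = tan 70° · sin 35° = 1.5759
α = arctan(1.5759) = 57.60°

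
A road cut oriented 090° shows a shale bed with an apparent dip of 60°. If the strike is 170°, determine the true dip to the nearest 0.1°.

60.4°

β = acute angle between strike 170° and section 090° = 80°.
tan(true dip) = tan 60° / sin 80° = 1.7588
true dip = arctan 1.7588 = 60.38°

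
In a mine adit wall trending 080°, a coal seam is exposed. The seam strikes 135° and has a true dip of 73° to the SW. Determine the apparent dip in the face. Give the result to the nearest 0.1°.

The strike is 135° and the section trends 080°; the acute angle between them is β = 55°.
tan(apparent dip) = tan 73° · sin 55° = 2.6793
α = arctan(2.6793) = 69.53°

69.5°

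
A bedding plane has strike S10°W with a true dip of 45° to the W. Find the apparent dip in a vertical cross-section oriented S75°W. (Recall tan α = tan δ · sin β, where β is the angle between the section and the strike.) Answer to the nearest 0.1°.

Angle between strike (S10°W) and section (S75°W): β = 65°.
tan α = tan 45° × sin 65° = 1.0000 × 0.9063 = 0.9063
α = arctan(0.9063) = 42.19°

42.2°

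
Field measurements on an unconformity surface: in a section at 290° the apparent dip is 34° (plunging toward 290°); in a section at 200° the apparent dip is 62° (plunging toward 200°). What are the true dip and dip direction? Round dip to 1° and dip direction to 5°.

Represent each trace as a vector plunging at its apparent dip toward its trend (east-north-up frame): v₁ = (-0.779, 0.284, -0.559), v₂ = (-0.161, -0.441, -0.883).
Cross product v₁ × v₂ gives the pole to the plane: n ∝ (-0.497, -0.598, 0.389).
Dip δ = arctan(|n_h|/n_z) = arctan(0.778/0.389) = 63.4°.
The horizontal component of n points toward azimuth atan2(n_x, n_y) = 220°, the dip direction.

true dip 63°, dip direction 220°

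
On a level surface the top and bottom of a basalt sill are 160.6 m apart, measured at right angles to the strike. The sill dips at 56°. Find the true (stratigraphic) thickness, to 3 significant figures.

133 m

True thickness t = w · sin(dip) = 160.6 × sin 56°
t = 160.6 × 0.8290 = 133.143 m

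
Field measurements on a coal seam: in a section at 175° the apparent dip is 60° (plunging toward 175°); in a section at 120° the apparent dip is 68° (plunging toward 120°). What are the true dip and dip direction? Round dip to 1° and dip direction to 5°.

true dip 68°, dip direction 130°

Each apparent-dip line lies in the plane. As unit vectors (x east, y north, z up), v₁ plunges 60°→175° and v₂ plunges 68°→120°.
The plane normal is n = v₁ × v₂ ∝ (0.300, -0.241, 0.153).
Dip δ = arctan(|n_h|/n_z) = arctan(0.384/0.153) = 68.2°.
The horizontal component of n points toward azimuth atan2(n_x, n_y) = 129°, the dip direction.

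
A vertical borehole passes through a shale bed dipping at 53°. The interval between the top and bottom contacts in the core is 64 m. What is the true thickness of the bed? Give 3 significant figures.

True thickness t = h · cos(dip) = 64 × cos 53°
t = 64 × 0.6018 = 38.516 m

38.5 m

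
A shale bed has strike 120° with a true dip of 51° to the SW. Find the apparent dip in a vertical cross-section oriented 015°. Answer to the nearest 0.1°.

50.0°

The strike is 120° and the section trends 015°; the acute angle between them is β = 75°.
tan(apparent dip) = tan 51° · sin 75° = 1.1928
α = arctan(1.1928) = 50.03°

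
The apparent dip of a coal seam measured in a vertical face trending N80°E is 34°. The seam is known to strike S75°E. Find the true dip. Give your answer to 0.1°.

The section is 25° from the strike.
tan(true dip) = tan 34° / sin 25° = 1.5960
δ = arctan(1.5960) = 57.93°

57.9°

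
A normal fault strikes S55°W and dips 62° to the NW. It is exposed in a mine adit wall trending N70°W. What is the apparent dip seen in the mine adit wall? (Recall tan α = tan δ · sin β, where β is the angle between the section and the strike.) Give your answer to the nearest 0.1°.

The strike is S55°W and the section trends N70°W; the acute angle between them is β = 55°.
tan α = tan 62° × sin 55° = 1.8807 × 0.8192 = 1.5406
apparent dip = arctan 1.5406 = 57.01°

57.0°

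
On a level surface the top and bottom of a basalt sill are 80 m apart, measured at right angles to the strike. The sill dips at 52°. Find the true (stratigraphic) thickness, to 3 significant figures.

True thickness t = w · sin(dip) = 80 × sin 52°
t = 80 × 0.7880 = 63.041 m

63.0 m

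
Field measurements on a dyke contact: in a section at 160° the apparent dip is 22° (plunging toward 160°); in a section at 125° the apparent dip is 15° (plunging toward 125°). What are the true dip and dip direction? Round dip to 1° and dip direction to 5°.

Each apparent-dip line lies in the plane. As unit vectors (x east, y north, z up), v₁ plunges 22°→160° and v₂ plunges 15°→125°.
The plane normal is n = v₁ × v₂ ∝ (0.018, -0.214, 0.514).
True dip = arccos(n_z / |n|) = arccos(0.9224) = 22.7°.
Dip direction = atan2(0.018, -0.214) = 175° (azimuth of n's horizontal projection).

true dip 23°, dip direction 175°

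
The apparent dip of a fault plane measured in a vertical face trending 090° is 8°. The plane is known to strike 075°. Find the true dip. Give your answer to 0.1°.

The section is 15° from the strike.
tan δ = tan α / sin β = tan 8° / sin 15° = 0.1405 / 0.2588 = 0.5430
δ = arctan(0.5430) = 28.50°

28.5°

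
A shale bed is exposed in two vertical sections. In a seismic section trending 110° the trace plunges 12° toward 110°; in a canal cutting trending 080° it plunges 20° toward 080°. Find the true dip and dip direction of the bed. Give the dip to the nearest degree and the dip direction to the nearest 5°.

true dip 23°, dip direction 050°

Each apparent-dip line lies in the plane. As unit vectors (x east, y north, z up), v₁ plunges 12°→110° and v₂ plunges 20°→080°.
n = v₁ × v₂ = (0.148, 0.122, 0.460) (taken with n_z > 0).
True dip = arccos(n_z / |n|) = arccos(0.9227) = 22.7°.
Dip direction = azimuth of (n_x, n_y) = atan2(0.148, 0.122) = 51°.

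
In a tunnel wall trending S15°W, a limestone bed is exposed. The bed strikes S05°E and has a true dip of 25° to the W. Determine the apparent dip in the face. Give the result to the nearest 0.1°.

9.1°

Angle between strike (S05°E) and section (S15°W): β = 20°.
tan α = tan 25° × sin 20° = 0.4663 × 0.3420 = 0.1595
α = arctan(0.1595) = 9.06°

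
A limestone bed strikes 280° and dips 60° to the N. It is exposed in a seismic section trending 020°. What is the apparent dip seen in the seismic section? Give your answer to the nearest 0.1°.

Angle between strike (280°) and section (020°): β = 80°.
tan(apparent dip) = tan 60° · sin 80° = 1.7057
apparent dip = arctan 1.7057 = 59.62°

59.6°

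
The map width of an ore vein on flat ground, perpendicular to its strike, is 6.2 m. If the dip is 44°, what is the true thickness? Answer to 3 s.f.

4.31 m

True thickness t = w · sin(dip) = 6.2 × sin 44°
t = 6.2 × 0.6947 = 4.307 m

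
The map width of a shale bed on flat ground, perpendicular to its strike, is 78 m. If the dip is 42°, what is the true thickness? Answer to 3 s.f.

52.2 m

True thickness t = w · sin(dip) = 78 × sin 42°
t = 78 × 0.6691 = 52.192 m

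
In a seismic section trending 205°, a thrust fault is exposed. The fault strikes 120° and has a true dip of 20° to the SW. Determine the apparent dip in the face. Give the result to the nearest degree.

20°

The strike is 120° and the section trends 205°; the acute angle between them is β = 85°.
tan(apparent dip) = tan 20° · sin 85° = 0.3626
α = arctan(0.3626) = 19.93°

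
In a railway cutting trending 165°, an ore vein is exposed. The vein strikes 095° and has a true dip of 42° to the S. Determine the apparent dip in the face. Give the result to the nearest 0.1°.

40.2°

The section lies 70° from the strike.
tan(apparent dip) = tan 42° · sin 70° = 0.8461
apparent dip = arctan 0.8461 = 40.23°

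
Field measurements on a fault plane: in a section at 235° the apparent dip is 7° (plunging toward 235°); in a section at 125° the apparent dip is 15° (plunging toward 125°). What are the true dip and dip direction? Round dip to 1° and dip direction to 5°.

true dip 19°, dip direction 165°

Represent each trace as a vector plunging at its apparent dip toward its trend (east-north-up frame): v₁ = (-0.813, -0.569, -0.122), v₂ = (0.791, -0.554, -0.259).
Cross product v₁ × v₂ gives the pole to the plane: n ∝ (0.080, -0.307, 0.901).
tan δ = √(n_x²+n_y²)/n_z = 0.317/0.901, so δ = 19.4°.
Dip direction = atan2(0.080, -0.307) = 165° (azimuth of n's horizontal projection).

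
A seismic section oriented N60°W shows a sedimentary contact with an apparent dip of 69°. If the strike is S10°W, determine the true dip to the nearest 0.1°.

70.2°

The section is 70° from the strike.
tan(true dip) = tan 69° / sin 70° = 2.7723
true dip = arctan 2.7723 = 70.16°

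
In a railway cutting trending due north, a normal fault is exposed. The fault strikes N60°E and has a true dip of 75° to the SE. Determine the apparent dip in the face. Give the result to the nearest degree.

The strike is N60°E and the section trends due north; the acute angle between them is β = 60°.
tan α = tan 75° × sin 60° = 3.7321 × 0.8660 = 3.2321
apparent dip = arctan 3.2321 = 72.81°

73°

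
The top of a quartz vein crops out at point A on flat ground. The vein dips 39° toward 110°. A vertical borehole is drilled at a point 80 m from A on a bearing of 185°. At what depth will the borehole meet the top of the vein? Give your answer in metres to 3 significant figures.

The hole lies 75° from the dip direction, so the down-dip offset is 80 × cos 75° = 20.71 m.
Depth = down-dip offset × tan(dip) = 20.71 × tan 39° = 20.71 × 0.8098
Depth = 16.77 m

16.8 m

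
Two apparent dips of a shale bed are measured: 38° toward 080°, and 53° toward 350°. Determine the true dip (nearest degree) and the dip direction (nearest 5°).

true dip 57°, dip direction 020°

Represent each trace as a vector plunging at its apparent dip toward its trend (east-north-up frame): v₁ = (0.776, 0.137, -0.616), v₂ = (-0.105, 0.593, -0.799).
n = v₁ × v₂ = (0.256, 0.684, 0.474) (taken with n_z > 0).
Dip δ = arctan(|n_h|/n_z) = arctan(0.730/0.474) = 57.0°.
The horizontal component of n points toward azimuth atan2(n_x, n_y) = 20°, the dip direction.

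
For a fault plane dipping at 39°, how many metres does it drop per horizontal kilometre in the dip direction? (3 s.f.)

810 m

drop per km = 1000 × tan 39° = 1000 × 0.8098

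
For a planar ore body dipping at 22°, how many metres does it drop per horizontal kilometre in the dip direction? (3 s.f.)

404 m

drop per km = 1000 × tan 22° = 1000 × 0.4040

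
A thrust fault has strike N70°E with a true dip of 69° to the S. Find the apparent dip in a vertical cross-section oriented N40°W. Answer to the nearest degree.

Angle between strike (N70°E) and section (N40°W): β = 70°.
tan(apparent dip) = tan 69° · sin 70° = 2.4480
α = arctan(2.4480) = 67.78°

68°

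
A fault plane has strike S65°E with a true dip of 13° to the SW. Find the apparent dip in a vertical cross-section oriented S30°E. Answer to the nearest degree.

8°

The section lies 35° from the strike.
tan α = tan 13° × sin 35° = 0.2309 × 0.5736 = 0.1324
apparent dip = arctan 0.1324 = 7.54°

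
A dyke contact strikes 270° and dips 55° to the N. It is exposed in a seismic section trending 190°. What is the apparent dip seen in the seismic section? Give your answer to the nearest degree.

Angle between strike (270°) and section (190°): β = 80°.
tan α = tan 55° × sin 80° = 1.4281 × 0.9848 = 1.4065
α = arctan(1.4065) = 54.59°

55°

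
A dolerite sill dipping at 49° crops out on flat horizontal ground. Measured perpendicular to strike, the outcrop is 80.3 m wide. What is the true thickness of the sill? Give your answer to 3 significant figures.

60.6 m

True thickness t = w · sin(dip) = 80.3 × sin 49°
t = 80.3 × 0.7547 = 60.603 m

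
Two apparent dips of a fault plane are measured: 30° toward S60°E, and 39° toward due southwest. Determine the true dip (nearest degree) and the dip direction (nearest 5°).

true dip 49°, dip direction 180°

The two traces are lines in the plane: v₁ = (sin 120°·cos 30°, cos 120°·cos 30°, −sin 30°), v₂ = (sin 225°·cos 39°, cos 225°·cos 39°, −sin 39°).
n = v₁ × v₂ = (0.002, -0.747, 0.650) (taken with n_z > 0).
tan δ = √(n_x²+n_y²)/n_z = 0.747/0.650, so δ = 49.0°.
Dip direction = atan2(0.002, -0.747) = 180° (azimuth of n's horizontal projection).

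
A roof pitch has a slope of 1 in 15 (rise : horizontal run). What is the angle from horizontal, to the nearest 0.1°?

3.8°

tan θ = 1/15 = 0.0667
θ = arctan(0.0667) = 3.81°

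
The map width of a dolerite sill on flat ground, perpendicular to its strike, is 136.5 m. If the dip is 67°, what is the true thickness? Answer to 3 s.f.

126 m

True thickness t = w · sin(dip) = 136.5 × sin 67°
t = 136.5 × 0.9205 = 125.649 m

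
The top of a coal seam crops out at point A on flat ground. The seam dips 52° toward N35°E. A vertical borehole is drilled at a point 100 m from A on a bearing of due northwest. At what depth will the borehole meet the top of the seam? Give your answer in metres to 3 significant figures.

22.2 m

The hole lies 80° from the dip direction, so the down-dip offset is 100 × cos 80° = 17.36 m.
Depth = down-dip offset × tan(dip) = 17.36 × tan 52° = 17.36 × 1.2799
Depth = 22.23 m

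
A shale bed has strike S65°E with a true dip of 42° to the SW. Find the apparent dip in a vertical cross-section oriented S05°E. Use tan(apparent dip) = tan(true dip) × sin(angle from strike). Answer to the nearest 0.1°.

37.9°

The strike is S65°E and the section trends S05°E; the acute angle between them is β = 60°.
tan(apparent dip) = tan 42° · sin 60° = 0.7798
apparent dip = arctan 0.7798 = 37.95°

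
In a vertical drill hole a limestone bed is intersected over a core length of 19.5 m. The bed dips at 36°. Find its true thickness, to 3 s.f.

True thickness t = h · cos(dip) = 19.5 × cos 36°
t = 19.5 × 0.8090 = 15.776 m

15.8 m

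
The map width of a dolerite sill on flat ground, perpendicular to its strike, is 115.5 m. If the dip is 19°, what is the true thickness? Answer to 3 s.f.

True thickness t = w · sin(dip) = 115.5 × sin 19°
t = 115.5 × 0.3256 = 37.603 m

37.6 m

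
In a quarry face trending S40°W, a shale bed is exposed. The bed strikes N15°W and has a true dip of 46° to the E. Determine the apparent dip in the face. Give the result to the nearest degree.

Angle between strike (N15°W) and section (S40°W): β = 55°.
tan(apparent dip) = tan 46° · sin 55° = 0.8483
α = arctan(0.8483) = 40.31°

40°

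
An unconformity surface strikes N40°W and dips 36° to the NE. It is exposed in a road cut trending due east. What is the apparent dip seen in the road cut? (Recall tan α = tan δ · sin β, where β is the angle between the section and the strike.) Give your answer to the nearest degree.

Angle between strike (N40°W) and section (due east): β = 50°.
tan(apparent dip) = tan 36° · sin 50° = 0.5566
apparent dip = arctan 0.5566 = 29.10°

29°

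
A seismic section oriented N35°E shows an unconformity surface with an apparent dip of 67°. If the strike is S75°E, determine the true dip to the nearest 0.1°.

68.3°

The section is 70° from the strike.
tan δ = tan α / sin β = tan 67° / sin 70° = 2.3559 / 0.9397 = 2.5070
δ = arctan(2.5070) = 68.25°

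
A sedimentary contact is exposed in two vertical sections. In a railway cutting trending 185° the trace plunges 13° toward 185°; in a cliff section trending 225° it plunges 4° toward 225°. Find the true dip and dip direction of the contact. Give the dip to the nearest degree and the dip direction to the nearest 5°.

Represent each trace as a vector plunging at its apparent dip toward its trend (east-north-up frame): v₁ = (-0.085, -0.971, -0.225), v₂ = (-0.705, -0.705, -0.070).
Cross product v₁ × v₂ gives the pole to the plane: n ∝ (0.091, -0.153, 0.625).
tan δ = √(n_x²+n_y²)/n_z = 0.178/0.625, so δ = 15.9°.
The horizontal component of n points toward azimuth atan2(n_x, n_y) = 149°, the dip direction.

true dip 16°, dip direction 150°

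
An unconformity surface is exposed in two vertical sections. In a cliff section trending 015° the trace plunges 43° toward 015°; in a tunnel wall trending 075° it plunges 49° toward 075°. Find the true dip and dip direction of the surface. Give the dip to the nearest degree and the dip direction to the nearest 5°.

true dip 51°, dip direction 055°

Each apparent-dip line lies in the plane. As unit vectors (x east, y north, z up), v₁ plunges 43°→015° and v₂ plunges 49°→075°.
Cross product v₁ × v₂ gives the pole to the plane: n ∝ (0.417, 0.289, 0.416).
Dip δ = arctan(|n_h|/n_z) = arctan(0.508/0.416) = 50.7°.
Dip direction = azimuth of (n_x, n_y) = atan2(0.417, 0.289) = 55°.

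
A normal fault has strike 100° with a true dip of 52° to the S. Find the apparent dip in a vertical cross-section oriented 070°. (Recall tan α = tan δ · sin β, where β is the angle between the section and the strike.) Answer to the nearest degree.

33°

The section lies 30° from the strike.
tan(apparent dip) = tan 52° · sin 30° = 0.6400
apparent dip = arctan 0.6400 = 32.62°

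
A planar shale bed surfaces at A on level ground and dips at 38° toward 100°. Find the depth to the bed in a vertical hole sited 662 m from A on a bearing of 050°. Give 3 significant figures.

The hole lies 50° from the dip direction, so the down-dip offset is 662 × cos 50° = 425.53 m.
Depth = down-dip offset × tan(dip) = 425.53 × tan 38° = 425.53 × 0.7813
Depth = 332.46 m

332 m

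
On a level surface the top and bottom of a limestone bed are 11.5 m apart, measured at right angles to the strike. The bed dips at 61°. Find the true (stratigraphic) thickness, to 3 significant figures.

10.1 m

True thickness t = w · sin(dip) = 11.5 × sin 61°
t = 11.5 × 0.8746 = 10.058 m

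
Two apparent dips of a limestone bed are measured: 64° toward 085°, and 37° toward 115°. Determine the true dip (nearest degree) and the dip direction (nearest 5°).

true dip 71°, dip direction 040°

The two traces are lines in the plane: v₁ = (sin 85°·cos 64°, cos 85°·cos 64°, −sin 64°), v₂ = (sin 115°·cos 37°, cos 115°·cos 37°, −sin 37°).
Cross product v₁ × v₂ gives the pole to the plane: n ∝ (0.326, 0.388, 0.175).
True dip = arccos(n_z / |n|) = arccos(0.3265) = 70.9°.
Dip direction = atan2(0.326, 0.388) = 40° (azimuth of n's horizontal projection).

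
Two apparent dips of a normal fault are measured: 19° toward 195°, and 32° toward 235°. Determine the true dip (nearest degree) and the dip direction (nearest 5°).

Represent each trace as a vector plunging at its apparent dip toward its trend (east-north-up frame): v₁ = (-0.245, -0.913, -0.326), v₂ = (-0.695, -0.486, -0.530).
The plane normal is n = v₁ × v₂ ∝ (-0.326, -0.096, 0.515).
True dip = arccos(n_z / |n|) = arccos(0.8350) = 33.4°.
Dip direction = atan2(-0.326, -0.096) = 253° (azimuth of n's horizontal projection).

true dip 33°, dip direction 255°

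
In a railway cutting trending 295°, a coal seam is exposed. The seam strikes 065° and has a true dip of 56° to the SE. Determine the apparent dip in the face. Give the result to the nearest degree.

49°

The section lies 50° from the strike.
tan(apparent dip) = tan 56° · sin 50° = 1.1357
α = arctan(1.1357) = 48.64°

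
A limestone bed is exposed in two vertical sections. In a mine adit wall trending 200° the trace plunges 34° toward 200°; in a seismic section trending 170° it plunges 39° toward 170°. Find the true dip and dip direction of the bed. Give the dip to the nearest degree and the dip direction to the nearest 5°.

The two traces are lines in the plane: v₁ = (sin 200°·cos 34°, cos 200°·cos 34°, −sin 34°), v₂ = (sin 170°·cos 39°, cos 170°·cos 39°, −sin 39°).
n = v₁ × v₂ = (0.062, -0.254, 0.322) (taken with n_z > 0).
True dip = arccos(n_z / |n|) = arccos(0.7765) = 39.1°.
Dip direction = atan2(0.062, -0.254) = 166° (azimuth of n's horizontal projection).

true dip 39°, dip direction 165°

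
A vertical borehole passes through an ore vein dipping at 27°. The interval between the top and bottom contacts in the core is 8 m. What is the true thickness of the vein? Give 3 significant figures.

7.13 m

True thickness t = h · cos(dip) = 8 × cos 27°
t = 8 × 0.8910 = 7.128 m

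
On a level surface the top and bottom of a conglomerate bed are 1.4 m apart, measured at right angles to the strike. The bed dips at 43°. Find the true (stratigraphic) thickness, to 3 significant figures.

True thickness t = w · sin(dip) = 1.4 × sin 43°
t = 1.4 × 0.6820 = 0.955 m

0.955 m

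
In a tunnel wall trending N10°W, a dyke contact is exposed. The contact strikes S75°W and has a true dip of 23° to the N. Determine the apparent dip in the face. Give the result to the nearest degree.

23°

Angle between strike (S75°W) and section (N10°W): β = 85°.
tan(apparent dip) = tan 23° · sin 85° = 0.4229
α = arctan(0.4229) = 22.92°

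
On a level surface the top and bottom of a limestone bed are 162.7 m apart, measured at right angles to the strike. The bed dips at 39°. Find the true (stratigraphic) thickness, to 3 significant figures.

102 m

True thickness t = w · sin(dip) = 162.7 × sin 39°
t = 162.7 × 0.6293 = 102.390 m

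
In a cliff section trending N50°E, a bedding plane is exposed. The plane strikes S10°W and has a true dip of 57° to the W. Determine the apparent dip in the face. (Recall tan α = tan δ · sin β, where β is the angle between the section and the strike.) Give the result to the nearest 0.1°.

44.7°

The section lies 40° from the strike.
tan(apparent dip) = tan 57° · sin 40° = 0.9898
α = arctan(0.9898) = 44.71°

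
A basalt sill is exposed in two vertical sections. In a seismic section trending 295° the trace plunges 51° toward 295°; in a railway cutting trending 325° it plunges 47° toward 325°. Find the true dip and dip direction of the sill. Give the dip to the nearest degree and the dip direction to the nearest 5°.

The two traces are lines in the plane: v₁ = (sin 295°·cos 51°, cos 295°·cos 51°, −sin 51°), v₂ = (sin 325°·cos 47°, cos 325°·cos 47°, −sin 47°).
n = v₁ × v₂ = (-0.240, 0.113, 0.215) (taken with n_z > 0).
True dip = arccos(n_z / |n|) = arccos(0.6293) = 51.0°.
Dip direction = atan2(-0.240, 0.113) = 295° (azimuth of n's horizontal projection).

true dip 51°, dip direction 295°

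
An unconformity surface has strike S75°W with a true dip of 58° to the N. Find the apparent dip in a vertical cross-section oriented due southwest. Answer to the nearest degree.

39°

Angle between strike (S75°W) and section (due southwest): β = 30°.
tan α = tan 58° × sin 30° = 1.6003 × 0.5000 = 0.8002
apparent dip = arctan 0.8002 = 38.67°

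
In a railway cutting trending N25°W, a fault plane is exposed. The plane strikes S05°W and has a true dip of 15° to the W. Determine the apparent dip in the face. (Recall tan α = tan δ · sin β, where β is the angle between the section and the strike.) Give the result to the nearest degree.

8°

Angle between strike (S05°W) and section (N25°W): β = 30°.
tan α = tan 15° × sin 30° = 0.2679 × 0.5000 = 0.1340
α = arctan(0.1340) = 7.63°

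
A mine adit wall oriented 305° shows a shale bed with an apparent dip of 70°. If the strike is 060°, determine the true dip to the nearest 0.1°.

β = acute angle between strike 060° and section 305° = 65°.
tan δ = tan α / sin β = tan 70° / sin 65° = 2.7475 / 0.9063 = 3.0315
δ = arctan(3.0315) = 71.74°

71.7°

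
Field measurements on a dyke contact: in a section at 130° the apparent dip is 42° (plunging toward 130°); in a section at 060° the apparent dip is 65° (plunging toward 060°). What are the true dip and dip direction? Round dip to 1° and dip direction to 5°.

Each apparent-dip line lies in the plane. As unit vectors (x east, y north, z up), v₁ plunges 42°→130° and v₂ plunges 65°→060°.
The plane normal is n = v₁ × v₂ ∝ (0.574, 0.271, 0.295).
tan δ = √(n_x²+n_y²)/n_z = 0.635/0.295, so δ = 65.1°.
Dip direction = azimuth of (n_x, n_y) = atan2(0.574, 0.271) = 65°.

true dip 65°, dip direction 065°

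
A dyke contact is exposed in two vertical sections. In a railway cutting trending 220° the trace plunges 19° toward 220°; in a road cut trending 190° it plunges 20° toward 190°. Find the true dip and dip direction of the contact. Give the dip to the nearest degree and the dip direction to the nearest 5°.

true dip 20°, dip direction 200°

Each apparent-dip line lies in the plane. As unit vectors (x east, y north, z up), v₁ plunges 19°→220° and v₂ plunges 20°→190°.
Cross product v₁ × v₂ gives the pole to the plane: n ∝ (-0.054, -0.155, 0.444).
Dip δ = arctan(|n_h|/n_z) = arctan(0.164/0.444) = 20.2°.
Dip direction = azimuth of (n_x, n_y) = atan2(-0.054, -0.155) = 199°.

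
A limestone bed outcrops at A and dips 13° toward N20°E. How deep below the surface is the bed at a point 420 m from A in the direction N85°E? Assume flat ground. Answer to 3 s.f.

The hole lies 65° from the dip direction, so the down-dip offset is 420 × cos 65° = 177.50 m.
Depth = down-dip offset × tan(dip) = 177.50 × tan 13° = 177.50 × 0.2309
Depth = 40.98 m

41.0 m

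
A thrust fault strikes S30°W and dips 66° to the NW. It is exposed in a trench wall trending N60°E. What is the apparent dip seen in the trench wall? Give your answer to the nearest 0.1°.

The strike is S30°W and the section trends N60°E; the acute angle between them is β = 30°.
tan(apparent dip) = tan 66° · sin 30° = 1.1230
α = arctan(1.1230) = 48.32°

48.3°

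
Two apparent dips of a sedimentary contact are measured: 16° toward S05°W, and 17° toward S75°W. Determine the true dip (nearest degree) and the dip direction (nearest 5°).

Represent each trace as a vector plunging at its apparent dip toward its trend (east-north-up frame): v₁ = (-0.084, -0.958, -0.276), v₂ = (-0.924, -0.248, -0.292).
Cross product v₁ × v₂ gives the pole to the plane: n ∝ (-0.212, -0.230, 0.864).
Dip δ = arctan(|n_h|/n_z) = arctan(0.313/0.864) = 19.9°.
Dip direction = atan2(-0.212, -0.230) = 223° (azimuth of n's horizontal projection).

true dip 20°, dip direction 225°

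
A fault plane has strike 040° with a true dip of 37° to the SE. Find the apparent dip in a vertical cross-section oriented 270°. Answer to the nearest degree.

The section lies 50° from the strike.
tan(apparent dip) = tan 37° · sin 50° = 0.5773
apparent dip = arctan 0.5773 = 30.00°

30°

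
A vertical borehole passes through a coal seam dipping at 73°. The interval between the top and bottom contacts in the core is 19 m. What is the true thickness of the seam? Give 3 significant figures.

True thickness t = h · cos(dip) = 19 × cos 73°
t = 19 × 0.2924 = 5.555 m

5.56 m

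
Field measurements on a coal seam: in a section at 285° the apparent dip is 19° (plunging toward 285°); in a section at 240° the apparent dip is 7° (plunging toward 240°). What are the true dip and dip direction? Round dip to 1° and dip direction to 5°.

true dip 21°, dip direction 310°

The two traces are lines in the plane: v₁ = (sin 285°·cos 19°, cos 285°·cos 19°, −sin 19°), v₂ = (sin 240°·cos 7°, cos 240°·cos 7°, −sin 7°).
Cross product v₁ × v₂ gives the pole to the plane: n ∝ (-0.191, 0.169, 0.664).
True dip = arccos(n_z / |n|) = arccos(0.9334) = 21.0°.
Dip direction = atan2(-0.191, 0.169) = 311° (azimuth of n's horizontal projection).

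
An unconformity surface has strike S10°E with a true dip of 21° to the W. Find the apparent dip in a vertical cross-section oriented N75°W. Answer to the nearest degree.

The strike is S10°E and the section trends N75°W; the acute angle between them is β = 65°.
tan(apparent dip) = tan 21° · sin 65° = 0.3479
apparent dip = arctan 0.3479 = 19.18°

19°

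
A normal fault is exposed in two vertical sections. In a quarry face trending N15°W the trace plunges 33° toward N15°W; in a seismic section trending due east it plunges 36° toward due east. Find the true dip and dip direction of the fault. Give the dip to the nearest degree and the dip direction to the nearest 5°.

The two traces are lines in the plane: v₁ = (sin 345°·cos 33°, cos 345°·cos 33°, −sin 33°), v₂ = (sin 90°·cos 36°, cos 90°·cos 36°, −sin 36°).
n = v₁ × v₂ = (0.476, 0.568, 0.655) (taken with n_z > 0).
Dip δ = arctan(|n_h|/n_z) = arctan(0.741/0.655) = 48.5°.
The horizontal component of n points toward azimuth atan2(n_x, n_y) = 40°, the dip direction.

true dip 49°, dip direction 040°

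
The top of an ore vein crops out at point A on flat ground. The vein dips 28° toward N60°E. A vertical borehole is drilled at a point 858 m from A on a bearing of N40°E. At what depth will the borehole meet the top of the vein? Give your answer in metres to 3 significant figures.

The hole lies 20° from the dip direction, so the down-dip offset is 858 × cos 20° = 806.26 m.
Depth = down-dip offset × tan(dip) = 806.26 × tan 28° = 806.26 × 0.5317
Depth = 428.69 m

429 m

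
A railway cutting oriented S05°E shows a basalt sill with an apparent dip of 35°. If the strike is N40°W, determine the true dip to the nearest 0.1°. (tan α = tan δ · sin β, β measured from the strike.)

50.7°

β = acute angle between strike N40°W and section S05°E = 35°.
tan δ = tan α / sin β = tan 35° / sin 35° = 0.7002 / 0.5736 = 1.2208
δ = arctan(1.2208) = 50.68°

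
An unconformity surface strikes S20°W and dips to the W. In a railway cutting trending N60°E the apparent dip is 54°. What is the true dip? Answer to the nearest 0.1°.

65.0°

The section is 40° from the strike.
tan(true dip) = tan 54° / sin 40° = 2.1413
true dip = arctan 2.1413 = 64.97°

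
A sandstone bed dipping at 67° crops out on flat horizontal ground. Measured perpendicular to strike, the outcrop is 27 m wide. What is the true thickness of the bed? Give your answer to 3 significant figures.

24.9 m

True thickness t = w · sin(dip) = 27 × sin 67°
t = 27 × 0.9205 = 24.854 m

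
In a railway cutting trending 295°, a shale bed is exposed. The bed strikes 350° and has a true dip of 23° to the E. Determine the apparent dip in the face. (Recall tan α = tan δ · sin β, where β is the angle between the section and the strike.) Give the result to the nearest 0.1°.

The section lies 55° from the strike.
tan(apparent dip) = tan 23° · sin 55° = 0.3477
apparent dip = arctan 0.3477 = 19.17°

19.2°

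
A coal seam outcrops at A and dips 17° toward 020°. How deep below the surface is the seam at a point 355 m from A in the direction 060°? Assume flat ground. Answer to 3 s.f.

83.1 m

The hole lies 40° from the dip direction, so the down-dip offset is 355 × cos 40° = 271.95 m.
Depth = down-dip offset × tan(dip) = 271.95 × tan 17° = 271.95 × 0.3057
Depth = 83.14 m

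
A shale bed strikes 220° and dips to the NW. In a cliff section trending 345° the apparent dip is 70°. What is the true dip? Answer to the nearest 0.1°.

73.4°

The section is 55° from the strike.
tan δ = tan α / sin β = tan 70° / sin 55° = 2.7475 / 0.8192 = 3.3541
δ = arctan(3.3541) = 73.40°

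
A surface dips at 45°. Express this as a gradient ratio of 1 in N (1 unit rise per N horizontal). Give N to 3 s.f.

1 : N means tan θ = 1/N, so N = 1/tan 45° = 1/1.0000

1 in 1.00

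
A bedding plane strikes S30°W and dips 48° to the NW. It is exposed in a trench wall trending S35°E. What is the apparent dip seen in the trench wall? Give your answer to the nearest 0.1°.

The section lies 65° from the strike.
tan α = tan 48° × sin 65° = 1.1106 × 0.9063 = 1.0066
α = arctan(1.0066) = 45.19°

45.2°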